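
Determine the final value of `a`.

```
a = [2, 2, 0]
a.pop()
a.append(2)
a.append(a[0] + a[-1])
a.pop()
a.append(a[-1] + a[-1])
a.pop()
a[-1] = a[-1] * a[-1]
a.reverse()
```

pop() removes 0 → [2, 2]
append 2 → [2, 2, 2]
append a[0]+a[-1] = 2+2 = 4 → [2, 2, 2, 4]
pop() removes 4 → [2, 2, 2]
append a[-1]+a[-1] = 2+2 = 4 → [2, 2, 2, 4]
pop() removes 4 → [2, 2, 2]
a[-1] = a[-1]*a[-1] = 2*2 = 4 → [2, 2, 4]
reverse → [4, 2, 2]

[4, 2, 2]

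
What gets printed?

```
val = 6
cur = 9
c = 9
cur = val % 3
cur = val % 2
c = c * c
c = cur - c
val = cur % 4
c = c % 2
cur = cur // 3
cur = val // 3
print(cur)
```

0

cur = 6%3 = 0
cur = 6%2 = 0
c = 9*9 = 81
c = 0-81 = -81
val = 0%4 = 0
c = (-81)%2 = 1
cur = 0//3 = 0
cur = 0//3 = 0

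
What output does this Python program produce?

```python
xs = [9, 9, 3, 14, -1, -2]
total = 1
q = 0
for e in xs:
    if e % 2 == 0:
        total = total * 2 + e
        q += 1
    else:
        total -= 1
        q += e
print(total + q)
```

e=9: not even, total = 1-1 = 0; q=9
e=9: not even, total = 0-1 = -1; q=18
e=3: not even, total = (-1)-1 = -2; q=21
e=14: even, total = (-2)*2+14 = 10; q=22
e=-1: not even, total = 10-1 = 9; q=21
e=-2: even, total = 9*2+(-2) = 16; q=22
total+q = 16+22 = 38

38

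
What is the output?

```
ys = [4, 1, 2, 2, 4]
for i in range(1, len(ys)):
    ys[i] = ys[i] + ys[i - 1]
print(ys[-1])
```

i=1: ys[1] = 1+4 = 5 → [4, 5, 2, 2, 4]
i=2: ys[2] = 2+5 = 7 → [4, 5, 7, 2, 4]
i=3: ys[3] = 2+7 = 9 → [4, 5, 7, 9, 4]
i=4: ys[4] = 4+9 = 13 → [4, 5, 7, 9, 13]

13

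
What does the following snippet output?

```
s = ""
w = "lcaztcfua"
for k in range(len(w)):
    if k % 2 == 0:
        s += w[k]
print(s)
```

k=0: add 'l' → 'l'
k=1: skip
k=2: add 'a' → 'la'
k=3: skip
k=4: add 't' → 'lat'
k=5: skip
k=6: add 'f' → 'latf'
k=7: skip
k=8: add 'a' → 'latfa'

latfa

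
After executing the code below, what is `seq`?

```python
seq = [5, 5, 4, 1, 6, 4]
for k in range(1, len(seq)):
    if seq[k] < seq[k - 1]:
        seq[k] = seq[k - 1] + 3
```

k=1: 5>=5, unchanged → [5, 5, 4, 1, 6, 4]
k=2: 4<5, seq[2] = 5+3 = 8 → [5, 5, 8, 1, 6, 4]
k=3: 1<8, seq[3] = 8+3 = 11 → [5, 5, 8, 11, 6, 4]
k=4: 6<11, seq[4] = 11+3 = 14 → [5, 5, 8, 11, 14, 4]
k=5: 4<14, seq[5] = 14+3 = 17 → [5, 5, 8, 11, 14, 17]

[5, 5, 8, 11, 14, 17]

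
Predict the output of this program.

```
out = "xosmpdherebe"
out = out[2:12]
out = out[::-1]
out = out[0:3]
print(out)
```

slice [2:12] → 'smpdherebe'
reverse → 'eberehdpms'
slice [0:3] → 'ebe'

ebe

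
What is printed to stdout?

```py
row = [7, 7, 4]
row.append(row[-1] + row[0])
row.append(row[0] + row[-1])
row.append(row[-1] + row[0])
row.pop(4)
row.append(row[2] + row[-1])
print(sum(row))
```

append row[-1]+row[0] = 4+7 = 11 → [7, 7, 4, 11]
append row[0]+row[-1] = 7+11 = 18 → [7, 7, 4, 11, 18]
append row[-1]+row[0] = 18+7 = 25 → [7, 7, 4, 11, 18, 25]
pop(4) removes 18 → [7, 7, 4, 11, 25]
append row[2]+row[-1] = 4+25 = 29 → [7, 7, 4, 11, 25, 29]
sum = 83

83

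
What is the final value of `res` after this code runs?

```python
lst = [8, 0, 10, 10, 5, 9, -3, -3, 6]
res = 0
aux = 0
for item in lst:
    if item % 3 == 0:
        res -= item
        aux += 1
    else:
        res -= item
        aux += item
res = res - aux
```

-80

item=8: not %3==0, res = 0-8 = -8; aux=8
item=0: %3==0, res = (-8)-0 = -8; aux=9
item=10: not %3==0, res = (-8)-10 = -18; aux=19
item=10: not %3==0, res = (-18)-10 = -28; aux=29
item=5: not %3==0, res = (-28)-5 = -33; aux=34
item=9: %3==0, res = (-33)-9 = -42; aux=35
item=-3: %3==0, res = (-42)-(-3) = -39; aux=36
item=-3: %3==0, res = (-39)-(-3) = -36; aux=37
item=6: %3==0, res = (-36)-6 = -42; aux=38
res-aux = (-42)-38 = -80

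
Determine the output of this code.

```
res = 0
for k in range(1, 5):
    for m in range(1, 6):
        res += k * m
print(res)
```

k=1,m=1: res = 0+1 = 1
k=1,m=2: res = 1+2 = 3
k=1,m=3: res = 3+3 = 6
k=1,m=4: res = 6+4 = 10
k=1,m=5: res = 10+5 = 15
k=2,m=1: res = 15+2 = 17
k=2,m=2: res = 17+4 = 21
k=2,m=3: res = 21+6 = 27
k=2,m=4: res = 27+8 = 35
k=2,m=5: res = 35+10 = 45
k=3,m=1: res = 45+3 = 48
k=3,m=2: res = 48+6 = 54
k=3,m=3: res = 54+9 = 63
k=3,m=4: res = 63+12 = 75
k=3,m=5: res = 75+15 = 90
k=4,m=1: res = 90+4 = 94
k=4,m=2: res = 94+8 = 102
k=4,m=3: res = 102+12 = 114
k=4,m=4: res = 114+16 = 130
k=4,m=5: res = 130+20 = 150

150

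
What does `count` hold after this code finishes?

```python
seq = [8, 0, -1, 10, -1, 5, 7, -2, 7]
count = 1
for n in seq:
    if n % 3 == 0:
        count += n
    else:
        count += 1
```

n=8: not %3==0, count = 1+1 = 2
n=0: %3==0, count = 2+0 = 2
n=-1: not %3==0, count = 2+1 = 3
n=10: not %3==0, count = 3+1 = 4
n=-1: not %3==0, count = 4+1 = 5
n=5: not %3==0, count = 5+1 = 6
n=7: not %3==0, count = 6+1 = 7
n=-2: not %3==0, count = 7+1 = 8
n=7: not %3==0, count = 8+1 = 9

9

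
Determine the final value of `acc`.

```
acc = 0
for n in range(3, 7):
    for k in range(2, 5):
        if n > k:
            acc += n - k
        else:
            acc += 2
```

n=3,k=2: 3>2, acc = 0+1 = 1
n=3,k=3: not 3>3, acc = 1+2 = 3
n=3,k=4: not 3>4, acc = 3+2 = 5
n=4,k=2: 4>2, acc = 5+2 = 7
n=4,k=3: 4>3, acc = 7+1 = 8
n=4,k=4: not 4>4, acc = 8+2 = 10
n=5,k=2: 5>2, acc = 10+3 = 13
n=5,k=3: 5>3, acc = 13+2 = 15
n=5,k=4: 5>4, acc = 15+1 = 16
n=6,k=2: 6>2, acc = 16+4 = 20
n=6,k=3: 6>3, acc = 20+3 = 23
n=6,k=4: 6>4, acc = 23+2 = 25

25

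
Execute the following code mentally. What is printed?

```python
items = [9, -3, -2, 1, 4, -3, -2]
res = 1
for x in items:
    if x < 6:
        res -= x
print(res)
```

6

x=9: not <6
x=-3: <6, res = 1-(-3) = 4
x=-2: <6, res = 4-(-2) = 6
x=1: <6, res = 6-1 = 5
x=4: <6, res = 5-4 = 1
x=-3: <6, res = 1-(-3) = 4
x=-2: <6, res = 4-(-2) = 6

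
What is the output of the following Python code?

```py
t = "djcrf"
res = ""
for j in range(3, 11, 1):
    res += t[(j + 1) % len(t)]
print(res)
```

fdjcrfdj

j=3: add t[4]='f' → 'f'
j=4: add t[0]='d' → 'fd'
j=5: add t[1]='j' → 'fdj'
j=6: add t[2]='c' → 'fdjc'
j=7: add t[3]='r' → 'fdjcr'
j=8: add t[4]='f' → 'fdjcrf'
j=9: add t[0]='d' → 'fdjcrfd'
j=10: add t[1]='j' → 'fdjcrfdj'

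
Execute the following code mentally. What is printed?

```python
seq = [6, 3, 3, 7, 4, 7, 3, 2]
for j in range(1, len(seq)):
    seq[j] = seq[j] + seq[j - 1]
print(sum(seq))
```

167

j=1: seq[1] = 3+6 = 9 → [6, 9, 3, 7, 4, 7, 3, 2]
j=2: seq[2] = 3+9 = 12 → [6, 9, 12, 7, 4, 7, 3, 2]
j=3: seq[3] = 7+12 = 19 → [6, 9, 12, 19, 4, 7, 3, 2]
j=4: seq[4] = 4+19 = 23 → [6, 9, 12, 19, 23, 7, 3, 2]
j=5: seq[5] = 7+23 = 30 → [6, 9, 12, 19, 23, 30, 3, 2]
j=6: seq[6] = 3+30 = 33 → [6, 9, 12, 19, 23, 30, 33, 2]
j=7: seq[7] = 2+33 = 35 → [6, 9, 12, 19, 23, 30, 33, 35]
sum = 167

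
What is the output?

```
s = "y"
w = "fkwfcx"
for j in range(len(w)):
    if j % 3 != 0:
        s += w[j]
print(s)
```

j=0: skip
j=1: add 'k' → 'yk'
j=2: add 'w' → 'ykw'
j=3: skip
j=4: add 'c' → 'ykwc'
j=5: add 'x' → 'ykwcx'

ykwcx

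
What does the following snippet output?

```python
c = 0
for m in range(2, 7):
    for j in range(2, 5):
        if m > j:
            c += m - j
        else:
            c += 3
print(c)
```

m=2,j=2: not 2>2, c = 0+3 = 3
m=2,j=3: not 2>3, c = 3+3 = 6
m=2,j=4: not 2>4, c = 6+3 = 9
m=3,j=2: 3>2, c = 9+1 = 10
m=3,j=3: not 3>3, c = 10+3 = 13
m=3,j=4: not 3>4, c = 13+3 = 16
m=4,j=2: 4>2, c = 16+2 = 18
m=4,j=3: 4>3, c = 18+1 = 19
m=4,j=4: not 4>4, c = 19+3 = 22
m=5,j=2: 5>2, c = 22+3 = 25
m=5,j=3: 5>3, c = 25+2 = 27
m=5,j=4: 5>4, c = 27+1 = 28
m=6,j=2: 6>2, c = 28+4 = 32
m=6,j=3: 6>3, c = 32+3 = 35
m=6,j=4: 6>4, c = 35+2 = 37

37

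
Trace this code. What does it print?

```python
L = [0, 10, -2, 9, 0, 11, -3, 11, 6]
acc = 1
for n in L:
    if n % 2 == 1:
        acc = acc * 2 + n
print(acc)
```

137

n=0: not odd
n=10: not odd
n=-2: not odd
n=9: odd, acc = 1*2+9 = 11
n=0: not odd
n=11: odd, acc = 11*2+11 = 33
n=-3: odd, acc = 33*2+(-3) = 63
n=11: odd, acc = 63*2+11 = 137
n=6: not odd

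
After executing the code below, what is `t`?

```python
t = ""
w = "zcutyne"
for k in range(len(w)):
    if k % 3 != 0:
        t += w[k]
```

'cuyn'

k=0: skip
k=1: add 'c' → 'c'
k=2: add 'u' → 'cu'
k=3: skip
k=4: add 'y' → 'cuy'
k=5: add 'n' → 'cuyn'
k=6: skip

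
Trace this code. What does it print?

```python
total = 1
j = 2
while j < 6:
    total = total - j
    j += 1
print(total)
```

j=2: total = 1-2 = -1
j=3: total = (-1)-3 = -4
j=4: total = (-4)-4 = -8
j=5: total = (-8)-5 = -13

-13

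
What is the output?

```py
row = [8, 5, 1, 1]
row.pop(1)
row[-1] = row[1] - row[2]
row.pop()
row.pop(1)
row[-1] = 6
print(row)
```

pop(1) removes 5 → [8, 1, 1]
row[-1] = row[1]-row[2] = 1-1 = 0 → [8, 1, 0]
pop() removes 0 → [8, 1]
pop(1) removes 1 → [8]
row[-1] = 6 → [6]

[6]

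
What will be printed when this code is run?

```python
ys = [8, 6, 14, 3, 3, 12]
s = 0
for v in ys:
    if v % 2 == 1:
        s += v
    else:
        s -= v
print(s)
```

v=8: not odd, s = 0-8 = -8
v=6: not odd, s = (-8)-6 = -14
v=14: not odd, s = (-14)-14 = -28
v=3: odd, s = (-28)+3 = -25
v=3: odd, s = (-25)+3 = -22
v=12: not odd, s = (-22)-12 = -34

-34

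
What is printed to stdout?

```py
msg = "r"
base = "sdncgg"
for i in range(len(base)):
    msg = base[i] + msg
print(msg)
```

i=0: prepend 's' → 'sr'
i=1: prepend 'd' → 'dsr'
i=2: prepend 'n' → 'ndsr'
i=3: prepend 'c' → 'cndsr'
i=4: prepend 'g' → 'gcndsr'
i=5: prepend 'g' → 'ggcndsr'

ggcndsr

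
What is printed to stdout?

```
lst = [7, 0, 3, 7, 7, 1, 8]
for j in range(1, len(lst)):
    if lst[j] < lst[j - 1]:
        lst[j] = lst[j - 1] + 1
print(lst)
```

[7, 8, 9, 10, 11, 12, 13]

j=1: 0<7, lst[1] = 7+1 = 8 → [7, 8, 3, 7, 7, 1, 8]
j=2: 3<8, lst[2] = 8+1 = 9 → [7, 8, 9, 7, 7, 1, 8]
j=3: 7<9, lst[3] = 9+1 = 10 → [7, 8, 9, 10, 7, 1, 8]
j=4: 7<10, lst[4] = 10+1 = 11 → [7, 8, 9, 10, 11, 1, 8]
j=5: 1<11, lst[5] = 11+1 = 12 → [7, 8, 9, 10, 11, 12, 8]
j=6: 8<12, lst[6] = 12+1 = 13 → [7, 8, 9, 10, 11, 12, 13]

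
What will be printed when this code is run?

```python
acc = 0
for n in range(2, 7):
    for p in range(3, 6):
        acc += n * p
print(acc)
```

240

n=2,p=3: acc = 0+6 = 6
n=2,p=4: acc = 6+8 = 14
n=2,p=5: acc = 14+10 = 24
n=3,p=3: acc = 24+9 = 33
n=3,p=4: acc = 33+12 = 45
n=3,p=5: acc = 45+15 = 60
n=4,p=3: acc = 60+12 = 72
n=4,p=4: acc = 72+16 = 88
n=4,p=5: acc = 88+20 = 108
n=5,p=3: acc = 108+15 = 123
n=5,p=4: acc = 123+20 = 143
n=5,p=5: acc = 143+25 = 168
n=6,p=3: acc = 168+18 = 186
n=6,p=4: acc = 186+24 = 210
n=6,p=5: acc = 210+30 = 240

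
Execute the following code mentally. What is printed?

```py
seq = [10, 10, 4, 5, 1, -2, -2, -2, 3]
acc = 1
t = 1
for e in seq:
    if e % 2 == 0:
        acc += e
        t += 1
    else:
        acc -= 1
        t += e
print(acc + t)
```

32

e=10: even, acc = 1+10 = 11; t=2
e=10: even, acc = 11+10 = 21; t=3
e=4: even, acc = 21+4 = 25; t=4
e=5: not even, acc = 25-1 = 24; t=9
e=1: not even, acc = 24-1 = 23; t=10
e=-2: even, acc = 23+(-2) = 21; t=11
e=-2: even, acc = 21+(-2) = 19; t=12
e=-2: even, acc = 19+(-2) = 17; t=13
e=3: not even, acc = 17-1 = 16; t=16
acc+t = 16+16 = 32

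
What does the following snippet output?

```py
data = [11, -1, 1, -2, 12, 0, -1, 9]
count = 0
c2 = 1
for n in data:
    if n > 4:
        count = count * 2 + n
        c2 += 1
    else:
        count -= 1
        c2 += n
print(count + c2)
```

n=11: >4, count = 0*2+11 = 11; c2=2
n=-1: not >4, count = 11-1 = 10; c2=1
n=1: not >4, count = 10-1 = 9; c2=2
n=-2: not >4, count = 9-1 = 8; c2=0
n=12: >4, count = 8*2+12 = 28; c2=1
n=0: not >4, count = 28-1 = 27; c2=1
n=-1: not >4, count = 27-1 = 26; c2=0
n=9: >4, count = 26*2+9 = 61; c2=1
count+c2 = 61+1 = 62

62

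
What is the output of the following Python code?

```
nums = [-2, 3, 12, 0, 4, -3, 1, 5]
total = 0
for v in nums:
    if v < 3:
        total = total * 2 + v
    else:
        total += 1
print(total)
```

0

v=-2: <3, total = 0*2+(-2) = -2
v=3: not <3, total = (-2)+1 = -1
v=12: not <3, total = (-1)+1 = 0
v=0: <3, total = 0*2+0 = 0
v=4: not <3, total = 0+1 = 1
v=-3: <3, total = 1*2+(-3) = -1
v=1: <3, total = (-1)*2+1 = -1
v=5: not <3, total = (-1)+1 = 0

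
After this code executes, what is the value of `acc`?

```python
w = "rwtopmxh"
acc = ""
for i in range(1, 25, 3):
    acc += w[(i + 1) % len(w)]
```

'tmroxwph'

i=1: add w[2]='t' → 't'
i=4: add w[5]='m' → 'tm'
i=7: add w[0]='r' → 'tmr'
i=10: add w[3]='o' → 'tmro'
i=13: add w[6]='x' → 'tmrox'
i=16: add w[1]='w' → 'tmroxw'
i=19: add w[4]='p' → 'tmroxwp'
i=22: add w[7]='h' → 'tmroxwph'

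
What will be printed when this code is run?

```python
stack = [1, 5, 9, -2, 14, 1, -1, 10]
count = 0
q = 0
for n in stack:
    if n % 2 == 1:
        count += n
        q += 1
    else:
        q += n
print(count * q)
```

n=1: odd, count = 0+1 = 1; q=1
n=5: odd, count = 1+5 = 6; q=2
n=9: odd, count = 6+9 = 15; q=3
n=-2: not odd; q=1
n=14: not odd; q=15
n=1: odd, count = 15+1 = 16; q=16
n=-1: odd, count = 16+(-1) = 15; q=17
n=10: not odd; q=27
count*q = 15*27 = 405

405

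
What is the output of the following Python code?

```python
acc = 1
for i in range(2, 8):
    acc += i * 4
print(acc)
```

109

i=2: acc = 1+2*4 = 9
i=3: acc = 9+3*4 = 21
i=4: acc = 21+4*4 = 37
i=5: acc = 37+5*4 = 57
i=6: acc = 57+6*4 = 81
i=7: acc = 81+7*4 = 109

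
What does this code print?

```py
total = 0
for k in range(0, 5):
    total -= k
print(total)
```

k=0: total = 0-0 = 0
k=1: total = 0-1 = -1
k=2: total = (-1)-2 = -3
k=3: total = (-3)-3 = -6
k=4: total = (-6)-4 = -10

-10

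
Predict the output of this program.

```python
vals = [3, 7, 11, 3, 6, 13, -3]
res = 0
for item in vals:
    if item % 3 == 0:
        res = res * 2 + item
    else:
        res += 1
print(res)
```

item=3: %3==0, res = 0*2+3 = 3
item=7: not %3==0, res = 3+1 = 4
item=11: not %3==0, res = 4+1 = 5
item=3: %3==0, res = 5*2+3 = 13
item=6: %3==0, res = 13*2+6 = 32
item=13: not %3==0, res = 32+1 = 33
item=-3: %3==0, res = 33*2+(-3) = 63

63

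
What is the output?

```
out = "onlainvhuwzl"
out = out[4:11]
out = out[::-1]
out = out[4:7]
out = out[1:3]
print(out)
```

slice [4:11] → 'invhuwz'
reverse → 'zwuhvni'
slice [4:7] → 'vni'
slice [1:3] → 'ni'

ni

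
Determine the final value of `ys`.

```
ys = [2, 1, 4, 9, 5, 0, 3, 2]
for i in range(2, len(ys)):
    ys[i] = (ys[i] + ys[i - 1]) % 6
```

i=2: ys[2] = (4+1)%6 = 5 → [2, 1, 5, 9, 5, 0, 3, 2]
i=3: ys[3] = (9+5)%6 = 2 → [2, 1, 5, 2, 5, 0, 3, 2]
i=4: ys[4] = (5+2)%6 = 1 → [2, 1, 5, 2, 1, 0, 3, 2]
i=5: ys[5] = (0+1)%6 = 1 → [2, 1, 5, 2, 1, 1, 3, 2]
i=6: ys[6] = (3+1)%6 = 4 → [2, 1, 5, 2, 1, 1, 4, 2]
i=7: ys[7] = (2+4)%6 = 0 → [2, 1, 5, 2, 1, 1, 4, 0]

[2, 1, 5, 2, 1, 1, 4, 0]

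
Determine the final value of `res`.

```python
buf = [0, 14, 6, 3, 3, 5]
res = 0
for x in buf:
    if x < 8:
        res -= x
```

-17

x=0: <8, res = 0-0 = 0
x=14: not <8
x=6: <8, res = 0-6 = -6
x=3: <8, res = (-6)-3 = -9
x=3: <8, res = (-9)-3 = -12
x=5: <8, res = (-12)-5 = -17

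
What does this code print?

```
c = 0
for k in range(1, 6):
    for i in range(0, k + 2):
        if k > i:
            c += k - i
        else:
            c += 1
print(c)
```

k=1,i=0: 1>0, c = 0+1 = 1
k=1,i=1: not 1>1, c = 1+1 = 2
k=1,i=2: not 1>2, c = 2+1 = 3
k=2,i=0: 2>0, c = 3+2 = 5
k=2,i=1: 2>1, c = 5+1 = 6
k=2,i=2: not 2>2, c = 6+1 = 7
k=2,i=3: not 2>3, c = 7+1 = 8
k=3,i=0: 3>0, c = 8+3 = 11
k=3,i=1: 3>1, c = 11+2 = 13
k=3,i=2: 3>2, c = 13+1 = 14
k=3,i=3: not 3>3, c = 14+1 = 15
k=3,i=4: not 3>4, c = 15+1 = 16
k=4,i=0: 4>0, c = 16+4 = 20
k=4,i=1: 4>1, c = 20+3 = 23
k=4,i=2: 4>2, c = 23+2 = 25
k=4,i=3: 4>3, c = 25+1 = 26
k=4,i=4: not 4>4, c = 26+1 = 27
k=4,i=5: not 4>5, c = 27+1 = 28
k=5,i=0: 5>0, c = 28+5 = 33
k=5,i=1: 5>1, c = 33+4 = 37
k=5,i=2: 5>2, c = 37+3 = 40
k=5,i=3: 5>3, c = 40+2 = 42
k=5,i=4: 5>4, c = 42+1 = 43
k=5,i=5: not 5>5, c = 43+1 = 44
k=5,i=6: not 5>6, c = 44+1 = 45

45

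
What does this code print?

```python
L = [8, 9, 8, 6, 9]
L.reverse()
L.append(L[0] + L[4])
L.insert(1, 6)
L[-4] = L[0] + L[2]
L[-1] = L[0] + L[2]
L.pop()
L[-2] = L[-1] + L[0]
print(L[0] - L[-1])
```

1

reverse → [9, 6, 8, 9, 8]
append L[0]+L[4] = 9+8 = 17 → [9, 6, 8, 9, 8, 17]
insert 6 at 1 → [9, 6, 6, 8, 9, 8, 17]
L[-4] = L[0]+L[2] = 9+6 = 15 → [9, 6, 6, 15, 9, 8, 17]
L[-1] = L[0]+L[2] = 9+6 = 15 → [9, 6, 6, 15, 9, 8, 15]
pop() removes 15 → [9, 6, 6, 15, 9, 8]
L[-2] = L[-1]+L[0] = 8+9 = 17 → [9, 6, 6, 15, 17, 8]
L[0]-L[-1] = 9-8 = 1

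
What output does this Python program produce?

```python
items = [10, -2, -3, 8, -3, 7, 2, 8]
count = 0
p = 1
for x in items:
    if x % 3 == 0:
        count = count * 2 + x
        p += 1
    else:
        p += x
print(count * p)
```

x=10: not %3==0; p=11
x=-2: not %3==0; p=9
x=-3: %3==0, count = 0*2+(-3) = -3; p=10
x=8: not %3==0; p=18
x=-3: %3==0, count = (-3)*2+(-3) = -9; p=19
x=7: not %3==0; p=26
x=2: not %3==0; p=28
x=8: not %3==0; p=36
count*p = (-9)*36 = -324

-324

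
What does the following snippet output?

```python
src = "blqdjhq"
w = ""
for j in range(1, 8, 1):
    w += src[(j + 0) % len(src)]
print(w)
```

lqdjhqb

j=1: add src[1]='l' → 'l'
j=2: add src[2]='q' → 'lq'
j=3: add src[3]='d' → 'lqd'
j=4: add src[4]='j' → 'lqdj'
j=5: add src[5]='h' → 'lqdjh'
j=6: add src[6]='q' → 'lqdjhq'
j=7: add src[0]='b' → 'lqdjhqb'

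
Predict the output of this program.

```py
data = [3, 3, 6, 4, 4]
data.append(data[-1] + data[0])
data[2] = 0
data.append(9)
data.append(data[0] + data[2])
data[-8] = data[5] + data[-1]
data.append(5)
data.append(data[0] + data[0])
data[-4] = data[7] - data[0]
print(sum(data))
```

49

append data[-1]+data[0] = 4+3 = 7 → [3, 3, 6, 4, 4, 7]
data[2] = 0 → [3, 3, 0, 4, 4, 7]
append 9 → [3, 3, 0, 4, 4, 7, 9]
append data[0]+data[2] = 3+0 = 3 → [3, 3, 0, 4, 4, 7, 9, 3]
data[-8] = data[5]+data[-1] = 7+3 = 10 → [10, 3, 0, 4, 4, 7, 9, 3]
append 5 → [10, 3, 0, 4, 4, 7, 9, 3, 5]
append data[0]+data[0] = 10+10 = 20 → [10, 3, 0, 4, 4, 7, 9, 3, 5, 20]
data[-4] = data[7]-data[0] = 3-10 = -7 → [10, 3, 0, 4, 4, 7, -7, 3, 5, 20]
sum = 49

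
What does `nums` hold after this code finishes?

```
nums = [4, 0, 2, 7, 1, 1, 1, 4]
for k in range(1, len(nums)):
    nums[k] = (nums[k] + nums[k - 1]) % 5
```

[4, 4, 1, 3, 4, 0, 1, 0]

k=1: nums[1] = (0+4)%5 = 4 → [4, 4, 2, 7, 1, 1, 1, 4]
k=2: nums[2] = (2+4)%5 = 1 → [4, 4, 1, 7, 1, 1, 1, 4]
k=3: nums[3] = (7+1)%5 = 3 → [4, 4, 1, 3, 1, 1, 1, 4]
k=4: nums[4] = (1+3)%5 = 4 → [4, 4, 1, 3, 4, 1, 1, 4]
k=5: nums[5] = (1+4)%5 = 0 → [4, 4, 1, 3, 4, 0, 1, 4]
k=6: nums[6] = (1+0)%5 = 1 → [4, 4, 1, 3, 4, 0, 1, 4]
k=7: nums[7] = (4+1)%5 = 0 → [4, 4, 1, 3, 4, 0, 1, 0]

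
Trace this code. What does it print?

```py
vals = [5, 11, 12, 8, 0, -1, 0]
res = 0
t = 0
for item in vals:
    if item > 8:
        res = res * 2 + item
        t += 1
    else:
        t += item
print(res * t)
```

476

item=5: not >8; t=5
item=11: >8, res = 0*2+11 = 11; t=6
item=12: >8, res = 11*2+12 = 34; t=7
item=8: not >8; t=15
item=0: not >8; t=15
item=-1: not >8; t=14
item=0: not >8; t=14
res*t = 34*14 = 476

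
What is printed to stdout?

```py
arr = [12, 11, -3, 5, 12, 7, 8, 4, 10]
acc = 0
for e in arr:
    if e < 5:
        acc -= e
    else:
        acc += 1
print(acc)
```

6

e=12: not <5, acc = 0+1 = 1
e=11: not <5, acc = 1+1 = 2
e=-3: <5, acc = 2-(-3) = 5
e=5: not <5, acc = 5+1 = 6
e=12: not <5, acc = 6+1 = 7
e=7: not <5, acc = 7+1 = 8
e=8: not <5, acc = 8+1 = 9
e=4: <5, acc = 9-4 = 5
e=10: not <5, acc = 5+1 = 6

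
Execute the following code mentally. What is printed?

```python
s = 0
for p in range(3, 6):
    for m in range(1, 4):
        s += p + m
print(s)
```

54

p=3,m=1: s = 0+4 = 4
p=3,m=2: s = 4+5 = 9
p=3,m=3: s = 9+6 = 15
p=4,m=1: s = 15+5 = 20
p=4,m=2: s = 20+6 = 26
p=4,m=3: s = 26+7 = 33
p=5,m=1: s = 33+6 = 39
p=5,m=2: s = 39+7 = 46
p=5,m=3: s = 46+8 = 54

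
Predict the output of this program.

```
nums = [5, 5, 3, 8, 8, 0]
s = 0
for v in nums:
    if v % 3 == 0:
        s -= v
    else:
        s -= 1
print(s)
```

-7

v=5: not %3==0, s = 0-1 = -1
v=5: not %3==0, s = (-1)-1 = -2
v=3: %3==0, s = (-2)-3 = -5
v=8: not %3==0, s = (-5)-1 = -6
v=8: not %3==0, s = (-6)-1 = -7
v=0: %3==0, s = (-7)-0 = -7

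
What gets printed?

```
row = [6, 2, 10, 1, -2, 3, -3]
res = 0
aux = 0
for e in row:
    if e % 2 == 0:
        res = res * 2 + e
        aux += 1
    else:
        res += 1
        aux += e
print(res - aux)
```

e=6: even, res = 0*2+6 = 6; aux=1
e=2: even, res = 6*2+2 = 14; aux=2
e=10: even, res = 14*2+10 = 38; aux=3
e=1: not even, res = 38+1 = 39; aux=4
e=-2: even, res = 39*2+(-2) = 76; aux=5
e=3: not even, res = 76+1 = 77; aux=8
e=-3: not even, res = 77+1 = 78; aux=5
res-aux = 78-5 = 73

73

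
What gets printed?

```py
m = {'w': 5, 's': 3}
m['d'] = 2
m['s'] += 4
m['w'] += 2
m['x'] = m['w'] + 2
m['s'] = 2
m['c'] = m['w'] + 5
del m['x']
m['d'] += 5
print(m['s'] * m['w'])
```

14

m['d'] = 2 → {'w': 5, 's': 3, 'd': 2}
m['s'] = 3+4 = 7 → {'w': 5, 's': 7, 'd': 2}
m['w'] = 5+2 = 7 → {'w': 7, 's': 7, 'd': 2}
m['x'] = m['w']+2 = 9 → {'w': 7, 's': 7, 'd': 2, 'x': 9}
m['s'] = 2 → {'w': 7, 's': 2, 'd': 2, 'x': 9}
m['c'] = m['w']+5 = 12 → {'w': 7, 's': 2, 'd': 2, 'x': 9, 'c': 12}
del 'x' → {'w': 7, 's': 2, 'd': 2, 'c': 12}
m['d'] = 2+5 = 7 → {'w': 7, 's': 2, 'd': 7, 'c': 12}
m['s']*m['w'] = 2*7 = 14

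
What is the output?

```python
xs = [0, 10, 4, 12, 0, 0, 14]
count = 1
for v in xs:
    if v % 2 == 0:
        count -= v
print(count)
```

-39

v=0: even, count = 1-0 = 1
v=10: even, count = 1-10 = -9
v=4: even, count = (-9)-4 = -13
v=12: even, count = (-13)-12 = -25
v=0: even, count = (-25)-0 = -25
v=0: even, count = (-25)-0 = -25
v=14: even, count = (-25)-14 = -39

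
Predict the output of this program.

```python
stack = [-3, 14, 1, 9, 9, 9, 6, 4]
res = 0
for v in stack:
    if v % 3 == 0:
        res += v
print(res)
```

v=-3: %3==0, res = 0+(-3) = -3
v=14: not %3==0
v=1: not %3==0
v=9: %3==0, res = (-3)+9 = 6
v=9: %3==0, res = 6+9 = 15
v=9: %3==0, res = 15+9 = 24
v=6: %3==0, res = 24+6 = 30
v=4: not %3==0

30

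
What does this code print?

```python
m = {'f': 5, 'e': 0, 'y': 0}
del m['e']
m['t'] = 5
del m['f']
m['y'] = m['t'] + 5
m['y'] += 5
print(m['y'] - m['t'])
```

del 'e' → {'f': 5, 'y': 0}
m['t'] = 5 → {'f': 5, 'y': 0, 't': 5}
del 'f' → {'y': 0, 't': 5}
m['y'] = m['t']+5 = 10 → {'y': 10, 't': 5}
m['y'] = 10+5 = 15 → {'y': 15, 't': 5}
m['y']-m['t'] = 15-5 = 10

10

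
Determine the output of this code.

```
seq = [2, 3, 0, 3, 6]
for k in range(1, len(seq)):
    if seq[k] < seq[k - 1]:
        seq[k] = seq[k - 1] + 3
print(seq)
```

[2, 3, 6, 9, 12]

k=1: 3>=2, unchanged → [2, 3, 0, 3, 6]
k=2: 0<3, seq[2] = 3+3 = 6 → [2, 3, 6, 3, 6]
k=3: 3<6, seq[3] = 6+3 = 9 → [2, 3, 6, 9, 6]
k=4: 6<9, seq[4] = 9+3 = 12 → [2, 3, 6, 9, 12]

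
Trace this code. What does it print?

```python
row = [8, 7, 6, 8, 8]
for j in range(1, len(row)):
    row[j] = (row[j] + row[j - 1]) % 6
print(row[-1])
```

j=1: row[1] = (7+8)%6 = 3 → [8, 3, 6, 8, 8]
j=2: row[2] = (6+3)%6 = 3 → [8, 3, 3, 8, 8]
j=3: row[3] = (8+3)%6 = 5 → [8, 3, 3, 5, 8]
j=4: row[4] = (8+5)%6 = 1 → [8, 3, 3, 5, 1]

1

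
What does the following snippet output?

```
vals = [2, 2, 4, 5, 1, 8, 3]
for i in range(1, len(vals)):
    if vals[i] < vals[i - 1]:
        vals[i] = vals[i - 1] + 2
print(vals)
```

i=1: 2>=2, unchanged → [2, 2, 4, 5, 1, 8, 3]
i=2: 4>=2, unchanged → [2, 2, 4, 5, 1, 8, 3]
i=3: 5>=4, unchanged → [2, 2, 4, 5, 1, 8, 3]
i=4: 1<5, vals[4] = 5+2 = 7 → [2, 2, 4, 5, 7, 8, 3]
i=5: 8>=7, unchanged → [2, 2, 4, 5, 7, 8, 3]
i=6: 3<8, vals[6] = 8+2 = 10 → [2, 2, 4, 5, 7, 8, 10]

[2, 2, 4, 5, 7, 8, 10]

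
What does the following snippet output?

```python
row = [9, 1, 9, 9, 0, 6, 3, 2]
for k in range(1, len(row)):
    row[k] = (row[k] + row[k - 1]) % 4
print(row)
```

[9, 2, 3, 0, 0, 2, 1, 3]

k=1: row[1] = (1+9)%4 = 2 → [9, 2, 9, 9, 0, 6, 3, 2]
k=2: row[2] = (9+2)%4 = 3 → [9, 2, 3, 9, 0, 6, 3, 2]
k=3: row[3] = (9+3)%4 = 0 → [9, 2, 3, 0, 0, 6, 3, 2]
k=4: row[4] = (0+0)%4 = 0 → [9, 2, 3, 0, 0, 6, 3, 2]
k=5: row[5] = (6+0)%4 = 2 → [9, 2, 3, 0, 0, 2, 3, 2]
k=6: row[6] = (3+2)%4 = 1 → [9, 2, 3, 0, 0, 2, 1, 2]
k=7: row[7] = (2+1)%4 = 3 → [9, 2, 3, 0, 0, 2, 1, 3]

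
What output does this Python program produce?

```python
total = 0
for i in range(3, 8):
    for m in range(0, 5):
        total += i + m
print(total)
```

i=3,m=0: total = 0+3 = 3
i=3,m=1: total = 3+4 = 7
i=3,m=2: total = 7+5 = 12
i=3,m=3: total = 12+6 = 18
i=3,m=4: total = 18+7 = 25
i=4,m=0: total = 25+4 = 29
i=4,m=1: total = 29+5 = 34
i=4,m=2: total = 34+6 = 40
i=4,m=3: total = 40+7 = 47
i=4,m=4: total = 47+8 = 55
i=5,m=0: total = 55+5 = 60
i=5,m=1: total = 60+6 = 66
i=5,m=2: total = 66+7 = 73
i=5,m=3: total = 73+8 = 81
i=5,m=4: total = 81+9 = 90
i=6,m=0: total = 90+6 = 96
i=6,m=1: total = 96+7 = 103
i=6,m=2: total = 103+8 = 111
i=6,m=3: total = 111+9 = 120
i=6,m=4: total = 120+10 = 130
i=7,m=0: total = 130+7 = 137
i=7,m=1: total = 137+8 = 145
i=7,m=2: total = 145+9 = 154
i=7,m=3: total = 154+10 = 164
i=7,m=4: total = 164+11 = 175

175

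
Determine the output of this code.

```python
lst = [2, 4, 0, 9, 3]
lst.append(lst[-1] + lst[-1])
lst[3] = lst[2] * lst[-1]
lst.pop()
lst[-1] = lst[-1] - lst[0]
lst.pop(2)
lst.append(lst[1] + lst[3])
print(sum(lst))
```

append lst[-1]+lst[-1] = 3+3 = 6 → [2, 4, 0, 9, 3, 6]
lst[3] = lst[2]*lst[-1] = 0*6 = 0 → [2, 4, 0, 0, 3, 6]
pop() removes 6 → [2, 4, 0, 0, 3]
lst[-1] = lst[-1]-lst[0] = 3-2 = 1 → [2, 4, 0, 0, 1]
pop(2) removes 0 → [2, 4, 0, 1]
append lst[1]+lst[3] = 4+1 = 5 → [2, 4, 0, 1, 5]
sum = 12

12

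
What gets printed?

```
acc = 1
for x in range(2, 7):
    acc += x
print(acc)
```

21

x=2: acc = 1+2 = 3
x=3: acc = 3+3 = 6
x=4: acc = 6+4 = 10
x=5: acc = 10+5 = 15
x=6: acc = 15+6 = 21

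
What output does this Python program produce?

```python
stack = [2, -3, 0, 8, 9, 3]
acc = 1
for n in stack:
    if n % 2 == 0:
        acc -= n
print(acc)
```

-9

n=2: even, acc = 1-2 = -1
n=-3: not even
n=0: even, acc = (-1)-0 = -1
n=8: even, acc = (-1)-8 = -9
n=9: not even
n=3: not even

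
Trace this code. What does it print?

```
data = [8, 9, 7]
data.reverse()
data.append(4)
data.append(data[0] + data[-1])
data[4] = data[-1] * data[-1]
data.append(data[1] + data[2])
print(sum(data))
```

166

reverse → [7, 9, 8]
append 4 → [7, 9, 8, 4]
append data[0]+data[-1] = 7+4 = 11 → [7, 9, 8, 4, 11]
data[4] = data[-1]*data[-1] = 11*11 = 121 → [7, 9, 8, 4, 121]
append data[1]+data[2] = 9+8 = 17 → [7, 9, 8, 4, 121, 17]
sum = 166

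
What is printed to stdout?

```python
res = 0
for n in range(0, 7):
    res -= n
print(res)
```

n=0: res = 0-0 = 0
n=1: res = 0-1 = -1
n=2: res = (-1)-2 = -3
n=3: res = (-3)-3 = -6
n=4: res = (-6)-4 = -10
n=5: res = (-10)-5 = -15
n=6: res = (-15)-6 = -21

-21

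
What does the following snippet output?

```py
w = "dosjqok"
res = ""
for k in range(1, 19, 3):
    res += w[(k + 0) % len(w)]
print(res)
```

oqdjks

k=1: add w[1]='o' → 'o'
k=4: add w[4]='q' → 'oq'
k=7: add w[0]='d' → 'oqd'
k=10: add w[3]='j' → 'oqdj'
k=13: add w[6]='k' → 'oqdjk'
k=16: add w[2]='s' → 'oqdjks'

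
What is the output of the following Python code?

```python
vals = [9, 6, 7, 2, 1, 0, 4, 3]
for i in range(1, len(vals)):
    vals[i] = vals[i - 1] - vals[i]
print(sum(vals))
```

-37

i=1: vals[1] = 9-6 = 3 → [9, 3, 7, 2, 1, 0, 4, 3]
i=2: vals[2] = 3-7 = -4 → [9, 3, -4, 2, 1, 0, 4, 3]
i=3: vals[3] = (-4)-2 = -6 → [9, 3, -4, -6, 1, 0, 4, 3]
i=4: vals[4] = (-6)-1 = -7 → [9, 3, -4, -6, -7, 0, 4, 3]
i=5: vals[5] = (-7)-0 = -7 → [9, 3, -4, -6, -7, -7, 4, 3]
i=6: vals[6] = (-7)-4 = -11 → [9, 3, -4, -6, -7, -7, -11, 3]
i=7: vals[7] = (-11)-3 = -14 → [9, 3, -4, -6, -7, -7, -11, -14]
sum = -37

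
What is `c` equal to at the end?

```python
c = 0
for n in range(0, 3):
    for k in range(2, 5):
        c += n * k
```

n=0,k=2: c = 0+0 = 0
n=0,k=3: c = 0+0 = 0
n=0,k=4: c = 0+0 = 0
n=1,k=2: c = 0+2 = 2
n=1,k=3: c = 2+3 = 5
n=1,k=4: c = 5+4 = 9
n=2,k=2: c = 9+4 = 13
n=2,k=3: c = 13+6 = 19
n=2,k=4: c = 19+8 = 27

27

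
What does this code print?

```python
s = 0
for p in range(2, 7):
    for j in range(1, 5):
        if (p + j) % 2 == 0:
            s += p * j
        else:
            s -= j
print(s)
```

p=2,j=1: odd sum, s = 0-1 = -1
p=2,j=2: even sum, s = (-1)+4 = 3
p=2,j=3: odd sum, s = 3-3 = 0
p=2,j=4: even sum, s = 0+8 = 8
p=3,j=1: even sum, s = 8+3 = 11
p=3,j=2: odd sum, s = 11-2 = 9
p=3,j=3: even sum, s = 9+9 = 18
p=3,j=4: odd sum, s = 18-4 = 14
p=4,j=1: odd sum, s = 14-1 = 13
p=4,j=2: even sum, s = 13+8 = 21
p=4,j=3: odd sum, s = 21-3 = 18
p=4,j=4: even sum, s = 18+16 = 34
p=5,j=1: even sum, s = 34+5 = 39
p=5,j=2: odd sum, s = 39-2 = 37
p=5,j=3: even sum, s = 37+15 = 52
p=5,j=4: odd sum, s = 52-4 = 48
p=6,j=1: odd sum, s = 48-1 = 47
p=6,j=2: even sum, s = 47+12 = 59
p=6,j=3: odd sum, s = 59-3 = 56
p=6,j=4: even sum, s = 56+24 = 80

80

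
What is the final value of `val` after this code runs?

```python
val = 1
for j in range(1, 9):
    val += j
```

j=1: val = 1+1 = 2
j=2: val = 2+2 = 4
j=3: val = 4+3 = 7
j=4: val = 7+4 = 11
j=5: val = 11+5 = 16
j=6: val = 16+6 = 22
j=7: val = 22+7 = 29
j=8: val = 29+8 = 37

37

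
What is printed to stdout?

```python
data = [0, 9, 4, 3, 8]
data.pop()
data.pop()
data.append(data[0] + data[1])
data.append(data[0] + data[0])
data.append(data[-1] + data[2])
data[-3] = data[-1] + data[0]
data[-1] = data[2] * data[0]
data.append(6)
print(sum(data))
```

23

pop() removes 8 → [0, 9, 4, 3]
pop() removes 3 → [0, 9, 4]
append data[0]+data[1] = 0+9 = 9 → [0, 9, 4, 9]
append data[0]+data[0] = 0+0 = 0 → [0, 9, 4, 9, 0]
append data[-1]+data[2] = 0+4 = 4 → [0, 9, 4, 9, 0, 4]
data[-3] = data[-1]+data[0] = 4+0 = 4 → [0, 9, 4, 4, 0, 4]
data[-1] = data[2]*data[0] = 4*0 = 0 → [0, 9, 4, 4, 0, 0]
append 6 → [0, 9, 4, 4, 0, 0, 6]
sum = 23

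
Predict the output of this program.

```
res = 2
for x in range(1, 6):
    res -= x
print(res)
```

-13

x=1: res = 2-1 = 1
x=2: res = 1-2 = -1
x=3: res = (-1)-3 = -4
x=4: res = (-4)-4 = -8
x=5: res = (-8)-5 = -13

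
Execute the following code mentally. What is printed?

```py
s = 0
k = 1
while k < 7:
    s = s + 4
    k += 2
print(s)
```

12

k=1: s = 0+4 = 4
k=3: s = 4+4 = 8
k=5: s = 8+4 = 12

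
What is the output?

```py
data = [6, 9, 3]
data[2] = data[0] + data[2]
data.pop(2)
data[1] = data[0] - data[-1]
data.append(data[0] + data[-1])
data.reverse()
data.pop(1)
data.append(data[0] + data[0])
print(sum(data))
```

15

data[2] = data[0]+data[2] = 6+3 = 9 → [6, 9, 9]
pop(2) removes 9 → [6, 9]
data[1] = data[0]-data[-1] = 6-9 = -3 → [6, -3]
append data[0]+data[-1] = 6+(-3) = 3 → [6, -3, 3]
reverse → [3, -3, 6]
pop(1) removes -3 → [3, 6]
append data[0]+data[0] = 3+3 = 6 → [3, 6, 6]
sum = 15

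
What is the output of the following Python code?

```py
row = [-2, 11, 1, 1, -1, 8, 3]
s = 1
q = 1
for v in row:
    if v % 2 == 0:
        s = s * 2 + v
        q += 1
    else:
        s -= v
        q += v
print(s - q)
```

v=-2: even, s = 1*2+(-2) = 0; q=2
v=11: not even, s = 0-11 = -11; q=13
v=1: not even, s = (-11)-1 = -12; q=14
v=1: not even, s = (-12)-1 = -13; q=15
v=-1: not even, s = (-13)-(-1) = -12; q=14
v=8: even, s = (-12)*2+8 = -16; q=15
v=3: not even, s = (-16)-3 = -19; q=18
s-q = (-19)-18 = -37

-37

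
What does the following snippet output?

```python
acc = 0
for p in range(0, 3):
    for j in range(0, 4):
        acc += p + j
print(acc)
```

30

p=0,j=0: acc = 0+0 = 0
p=0,j=1: acc = 0+1 = 1
p=0,j=2: acc = 1+2 = 3
p=0,j=3: acc = 3+3 = 6
p=1,j=0: acc = 6+1 = 7
p=1,j=1: acc = 7+2 = 9
p=1,j=2: acc = 9+3 = 12
p=1,j=3: acc = 12+4 = 16
p=2,j=0: acc = 16+2 = 18
p=2,j=1: acc = 18+3 = 21
p=2,j=2: acc = 21+4 = 25
p=2,j=3: acc = 25+5 = 30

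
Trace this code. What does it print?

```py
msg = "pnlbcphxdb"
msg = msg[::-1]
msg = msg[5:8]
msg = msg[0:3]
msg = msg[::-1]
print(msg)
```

lbc

reverse → 'bdxhpcblnp'
slice [5:8] → 'cbl'
slice [0:3] → 'cbl'
reverse → 'lbc'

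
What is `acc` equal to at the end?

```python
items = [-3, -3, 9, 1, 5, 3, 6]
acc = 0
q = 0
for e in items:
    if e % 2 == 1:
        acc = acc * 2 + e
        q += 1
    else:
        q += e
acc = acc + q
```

e=-3: odd, acc = 0*2+(-3) = -3; q=1
e=-3: odd, acc = (-3)*2+(-3) = -9; q=2
e=9: odd, acc = (-9)*2+9 = -9; q=3
e=1: odd, acc = (-9)*2+1 = -17; q=4
e=5: odd, acc = (-17)*2+5 = -29; q=5
e=3: odd, acc = (-29)*2+3 = -55; q=6
e=6: not odd; q=12
acc+q = (-55)+12 = -43

-43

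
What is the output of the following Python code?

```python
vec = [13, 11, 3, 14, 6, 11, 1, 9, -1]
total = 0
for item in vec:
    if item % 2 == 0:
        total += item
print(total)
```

20

item=13: not even
item=11: not even
item=3: not even
item=14: even, total = 0+14 = 14
item=6: even, total = 14+6 = 20
item=11: not even
item=1: not even
item=9: not even
item=-1: not even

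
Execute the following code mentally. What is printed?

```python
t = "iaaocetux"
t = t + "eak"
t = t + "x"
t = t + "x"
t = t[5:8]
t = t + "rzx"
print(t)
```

eturzx

+ 'eak' → 'iaaocetuxeak'
+ 'x' → 'iaaocetuxeakx'
+ 'x' → 'iaaocetuxeakxx'
slice [5:8] → 'etu'
+ 'rzx' → 'eturzx'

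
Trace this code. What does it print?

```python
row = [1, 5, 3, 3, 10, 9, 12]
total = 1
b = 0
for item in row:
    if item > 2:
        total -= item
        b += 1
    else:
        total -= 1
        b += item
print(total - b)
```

item=1: not >2, total = 1-1 = 0; b=1
item=5: >2, total = 0-5 = -5; b=2
item=3: >2, total = (-5)-3 = -8; b=3
item=3: >2, total = (-8)-3 = -11; b=4
item=10: >2, total = (-11)-10 = -21; b=5
item=9: >2, total = (-21)-9 = -30; b=6
item=12: >2, total = (-30)-12 = -42; b=7
total-b = (-42)-7 = -49

-49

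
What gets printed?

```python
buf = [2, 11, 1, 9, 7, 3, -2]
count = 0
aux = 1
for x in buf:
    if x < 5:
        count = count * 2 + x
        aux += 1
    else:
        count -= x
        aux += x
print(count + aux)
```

x=2: <5, count = 0*2+2 = 2; aux=2
x=11: not <5, count = 2-11 = -9; aux=13
x=1: <5, count = (-9)*2+1 = -17; aux=14
x=9: not <5, count = (-17)-9 = -26; aux=23
x=7: not <5, count = (-26)-7 = -33; aux=30
x=3: <5, count = (-33)*2+3 = -63; aux=31
x=-2: <5, count = (-63)*2+(-2) = -128; aux=32
count+aux = (-128)+32 = -96

-96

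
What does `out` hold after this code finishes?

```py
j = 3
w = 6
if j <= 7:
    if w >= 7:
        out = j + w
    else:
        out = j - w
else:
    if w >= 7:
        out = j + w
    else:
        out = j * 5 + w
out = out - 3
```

j=3, w=6
j <= 7 is True; w >= 7 is False
→ out = j - w = -3
out = (-3)-3 = -6

-6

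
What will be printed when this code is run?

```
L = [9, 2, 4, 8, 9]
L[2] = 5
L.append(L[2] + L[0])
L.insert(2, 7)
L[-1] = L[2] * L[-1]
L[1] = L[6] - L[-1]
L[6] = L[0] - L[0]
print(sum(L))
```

38

L[2] = 5 → [9, 2, 5, 8, 9]
append L[2]+L[0] = 5+9 = 14 → [9, 2, 5, 8, 9, 14]
insert 7 at 2 → [9, 2, 7, 5, 8, 9, 14]
L[-1] = L[2]*L[-1] = 7*14 = 98 → [9, 2, 7, 5, 8, 9, 98]
L[1] = L[6]-L[-1] = 98-98 = 0 → [9, 0, 7, 5, 8, 9, 98]
L[6] = L[0]-L[0] = 9-9 = 0 → [9, 0, 7, 5, 8, 9, 0]
sum = 38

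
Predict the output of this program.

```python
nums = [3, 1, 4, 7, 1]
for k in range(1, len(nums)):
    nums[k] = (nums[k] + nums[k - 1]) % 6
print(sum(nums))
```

k=1: nums[1] = (1+3)%6 = 4 → [3, 4, 4, 7, 1]
k=2: nums[2] = (4+4)%6 = 2 → [3, 4, 2, 7, 1]
k=3: nums[3] = (7+2)%6 = 3 → [3, 4, 2, 3, 1]
k=4: nums[4] = (1+3)%6 = 4 → [3, 4, 2, 3, 4]
sum = 16

16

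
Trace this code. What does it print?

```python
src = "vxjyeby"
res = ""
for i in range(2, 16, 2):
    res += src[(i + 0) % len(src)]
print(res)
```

i=2: add src[2]='j' → 'j'
i=4: add src[4]='e' → 'je'
i=6: add src[6]='y' → 'jey'
i=8: add src[1]='x' → 'jeyx'
i=10: add src[3]='y' → 'jeyxy'
i=12: add src[5]='b' → 'jeyxyb'
i=14: add src[0]='v' → 'jeyxybv'

jeyxybv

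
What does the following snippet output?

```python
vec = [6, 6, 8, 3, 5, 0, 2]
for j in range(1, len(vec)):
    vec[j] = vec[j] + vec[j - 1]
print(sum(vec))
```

j=1: vec[1] = 6+6 = 12 → [6, 12, 8, 3, 5, 0, 2]
j=2: vec[2] = 8+12 = 20 → [6, 12, 20, 3, 5, 0, 2]
j=3: vec[3] = 3+20 = 23 → [6, 12, 20, 23, 5, 0, 2]
j=4: vec[4] = 5+23 = 28 → [6, 12, 20, 23, 28, 0, 2]
j=5: vec[5] = 0+28 = 28 → [6, 12, 20, 23, 28, 28, 2]
j=6: vec[6] = 2+28 = 30 → [6, 12, 20, 23, 28, 28, 30]
sum = 147

147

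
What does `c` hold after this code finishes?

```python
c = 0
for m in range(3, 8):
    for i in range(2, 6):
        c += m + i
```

170

m=3,i=2: c = 0+5 = 5
m=3,i=3: c = 5+6 = 11
m=3,i=4: c = 11+7 = 18
m=3,i=5: c = 18+8 = 26
m=4,i=2: c = 26+6 = 32
m=4,i=3: c = 32+7 = 39
m=4,i=4: c = 39+8 = 47
m=4,i=5: c = 47+9 = 56
m=5,i=2: c = 56+7 = 63
m=5,i=3: c = 63+8 = 71
m=5,i=4: c = 71+9 = 80
m=5,i=5: c = 80+10 = 90
m=6,i=2: c = 90+8 = 98
m=6,i=3: c = 98+9 = 107
m=6,i=4: c = 107+10 = 117
m=6,i=5: c = 117+11 = 128
m=7,i=2: c = 128+9 = 137
m=7,i=3: c = 137+10 = 147
m=7,i=4: c = 147+11 = 158
m=7,i=5: c = 158+12 = 170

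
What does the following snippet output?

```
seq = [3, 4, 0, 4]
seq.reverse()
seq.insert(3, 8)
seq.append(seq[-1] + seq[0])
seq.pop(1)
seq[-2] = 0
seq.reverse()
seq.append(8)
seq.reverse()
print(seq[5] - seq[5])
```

0

reverse → [4, 0, 4, 3]
insert 8 at 3 → [4, 0, 4, 8, 3]
append seq[-1]+seq[0] = 3+4 = 7 → [4, 0, 4, 8, 3, 7]
pop(1) removes 0 → [4, 4, 8, 3, 7]
seq[-2] = 0 → [4, 4, 8, 0, 7]
reverse → [7, 0, 8, 4, 4]
append 8 → [7, 0, 8, 4, 4, 8]
reverse → [8, 4, 4, 8, 0, 7]
seq[5]-seq[5] = 7-7 = 0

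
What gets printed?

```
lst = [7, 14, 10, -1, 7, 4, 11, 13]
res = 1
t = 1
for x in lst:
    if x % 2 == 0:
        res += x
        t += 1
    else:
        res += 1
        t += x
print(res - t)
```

x=7: not even, res = 1+1 = 2; t=8
x=14: even, res = 2+14 = 16; t=9
x=10: even, res = 16+10 = 26; t=10
x=-1: not even, res = 26+1 = 27; t=9
x=7: not even, res = 27+1 = 28; t=16
x=4: even, res = 28+4 = 32; t=17
x=11: not even, res = 32+1 = 33; t=28
x=13: not even, res = 33+1 = 34; t=41
res-t = 34-41 = -7

-7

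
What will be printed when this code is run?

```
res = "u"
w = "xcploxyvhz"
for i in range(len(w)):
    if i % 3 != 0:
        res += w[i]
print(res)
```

ucpoxvh

i=0: skip
i=1: add 'c' → 'uc'
i=2: add 'p' → 'ucp'
i=3: skip
i=4: add 'o' → 'ucpo'
i=5: add 'x' → 'ucpox'
i=6: skip
i=7: add 'v' → 'ucpoxv'
i=8: add 'h' → 'ucpoxvh'
i=9: skip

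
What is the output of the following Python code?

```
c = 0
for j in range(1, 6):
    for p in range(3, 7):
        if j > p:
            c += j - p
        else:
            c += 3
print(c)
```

j=1,p=3: not 1>3, c = 0+3 = 3
j=1,p=4: not 1>4, c = 3+3 = 6
j=1,p=5: not 1>5, c = 6+3 = 9
j=1,p=6: not 1>6, c = 9+3 = 12
j=2,p=3: not 2>3, c = 12+3 = 15
j=2,p=4: not 2>4, c = 15+3 = 18
j=2,p=5: not 2>5, c = 18+3 = 21
j=2,p=6: not 2>6, c = 21+3 = 24
j=3,p=3: not 3>3, c = 24+3 = 27
j=3,p=4: not 3>4, c = 27+3 = 30
j=3,p=5: not 3>5, c = 30+3 = 33
j=3,p=6: not 3>6, c = 33+3 = 36
j=4,p=3: 4>3, c = 36+1 = 37
j=4,p=4: not 4>4, c = 37+3 = 40
j=4,p=5: not 4>5, c = 40+3 = 43
j=4,p=6: not 4>6, c = 43+3 = 46
j=5,p=3: 5>3, c = 46+2 = 48
j=5,p=4: 5>4, c = 48+1 = 49
j=5,p=5: not 5>5, c = 49+3 = 52
j=5,p=6: not 5>6, c = 52+3 = 55

55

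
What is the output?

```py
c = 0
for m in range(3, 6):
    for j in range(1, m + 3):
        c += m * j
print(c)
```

269

m=3,j=1: c = 0+3 = 3
m=3,j=2: c = 3+6 = 9
m=3,j=3: c = 9+9 = 18
m=3,j=4: c = 18+12 = 30
m=3,j=5: c = 30+15 = 45
m=4,j=1: c = 45+4 = 49
m=4,j=2: c = 49+8 = 57
m=4,j=3: c = 57+12 = 69
m=4,j=4: c = 69+16 = 85
m=4,j=5: c = 85+20 = 105
m=4,j=6: c = 105+24 = 129
m=5,j=1: c = 129+5 = 134
m=5,j=2: c = 134+10 = 144
m=5,j=3: c = 144+15 = 159
m=5,j=4: c = 159+20 = 179
m=5,j=5: c = 179+25 = 204
m=5,j=6: c = 204+30 = 234
m=5,j=7: c = 234+35 = 269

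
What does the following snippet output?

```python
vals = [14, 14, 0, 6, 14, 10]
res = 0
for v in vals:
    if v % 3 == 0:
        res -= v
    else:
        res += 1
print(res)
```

v=14: not %3==0, res = 0+1 = 1
v=14: not %3==0, res = 1+1 = 2
v=0: %3==0, res = 2-0 = 2
v=6: %3==0, res = 2-6 = -4
v=14: not %3==0, res = (-4)+1 = -3
v=10: not %3==0, res = (-3)+1 = -2

-2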